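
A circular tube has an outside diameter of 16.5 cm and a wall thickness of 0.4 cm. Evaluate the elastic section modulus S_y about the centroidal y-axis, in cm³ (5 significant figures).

Decompose the section into non-overlapping parts with the origin at the bottom-left of its bounding rectangle.
Outer circle: ⌀16.5, A = 213.8246 cm², x = 8.25 cm, Ī = 3638.36 cm⁴.
Bore (subtracted): ⌀15.7, A = 193.5928 cm², x = 8.25 cm, Ī = 2982.418 cm⁴.
By symmetry the centroid is at mid-width, x̄ = 8.25 cm.
All pieces are centred on the centroidal y-axis, so I = ΣĪ (holes subtracted) = 655.9421 cm⁴.
Extreme fibre distance c = 8.25 cm; S = I/c = 79.50813 cm³.

S_y ≈ 79.508 cm³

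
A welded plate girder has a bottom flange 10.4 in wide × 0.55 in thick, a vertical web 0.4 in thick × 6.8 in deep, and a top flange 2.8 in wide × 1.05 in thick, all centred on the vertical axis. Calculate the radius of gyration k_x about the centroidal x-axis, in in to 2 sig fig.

k_x ≈ 3.3 in

Treat the section as a set of non-overlapping primitives; coordinates are from the bounding-box lower-left.
Bottom plate: 10.4 × 0.55, A = 5.72 in², y = 0.275 in, Ī = 0.1442 in⁴.
Web plate: 0.4 × 6.8, A = 2.72 in², y = 3.95 in, Ī = 10.48 in⁴.
Top plate: 2.8 × 1.05, A = 2.94 in², y = 7.875 in, Ī = 0.2701 in⁴.
Centroid: ȳ = ΣA·y / ΣA = 3.117 in.
Transfer each piece to the centroidal x-axis using Ī + A·d² with d = y − 3.117:
  bottom plate: d = -2.842 in → contributes +46.34 in⁴
  web plate: d = 0.8332 in → contributes +12.37 in⁴
  top plate: d = 4.758 in → contributes +66.83 in⁴
Total I = 125.5 in⁴.
Radius of gyration: k = √(I/A) = √(125.5 / 11.38) = 3.321 in.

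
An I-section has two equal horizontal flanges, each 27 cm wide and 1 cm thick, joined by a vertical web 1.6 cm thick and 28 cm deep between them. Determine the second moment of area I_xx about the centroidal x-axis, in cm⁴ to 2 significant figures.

Decompose the section into non-overlapping parts with the origin at the bottom-left of its bounding rectangle.
Bottom flange: 27 × 1, A = 27 cm², y = 0.5 cm, Ī = 2.25 cm⁴.
Web: 1.6 × 28, A = 44.8 cm², y = 15 cm, Ī = 2 927 cm⁴.
Top flange: 27 × 1, A = 27 cm², y = 29.5 cm, Ī = 2.25 cm⁴.
By symmetry the centroid is at mid-height, ȳ = 15 cm.
Transfer each piece to the centroidal x-axis using Ī + A·d² with d = y − 15:
  bottom flange: d = -14.5 cm → contributes +5 679 cm⁴
  web: d = 0 cm → contributes +2 927 cm⁴
  top flange: d = 14.5 cm → contributes +5 679 cm⁴
Total I = 14 285 cm⁴.

I_xx ≈ 1.4 × 10⁴ cm⁴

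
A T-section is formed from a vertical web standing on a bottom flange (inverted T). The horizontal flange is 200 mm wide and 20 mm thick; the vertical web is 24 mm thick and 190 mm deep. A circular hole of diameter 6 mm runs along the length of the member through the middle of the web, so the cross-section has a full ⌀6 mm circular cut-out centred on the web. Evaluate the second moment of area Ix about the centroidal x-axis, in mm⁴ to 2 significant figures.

Split into non-overlapping primitives; take the origin at the lower-left of the bounding box.
Flange: 200 × 20, A = 4 000 mm², y = 10 mm, Ī = 133 333 mm⁴.
Web: 24 × 190, A = 4 560 mm², y = 115 mm, Ī = 13 718 000 mm⁴.
Hole (subtracted): ⌀6, A = 28.27 mm², y = 115 mm, Ī = 63.62 mm⁴.
Centroid: ȳ = ΣA·y / ΣA = 65.77 mm.
Transfer each piece to the centroidal x-axis using Ī + A·d² with d = y − 65.77:
  flange: d = -55.77 mm → contributes +12 575 386 mm⁴
  web: d = 49.23 mm → contributes +24 768 697 mm⁴
  hole: d = 49.23 mm → contributes −68 584 mm⁴
Total I = 37 275 499 mm⁴.

Ix ≈ 3.7 × 10⁷ mm⁴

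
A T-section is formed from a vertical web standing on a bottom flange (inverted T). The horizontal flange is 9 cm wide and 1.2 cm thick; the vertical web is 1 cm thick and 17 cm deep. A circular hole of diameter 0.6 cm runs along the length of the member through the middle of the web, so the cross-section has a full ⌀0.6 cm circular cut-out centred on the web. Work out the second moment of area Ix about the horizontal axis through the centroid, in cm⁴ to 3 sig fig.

Ix ≈ 954 cm⁴

Treat the section as a set of non-overlapping primitives; coordinates are from the bounding-box lower-left.
Flange: 9 × 1.2, A = 10.8 cm², y = 0.6 cm, Ī = 1.296 cm⁴.
Web: 1 × 17, A = 17 cm², y = 9.7 cm, Ī = 409.42 cm⁴.
Hole (subtracted): ⌀0.6, A = 0.28274 cm², y = 9.7 cm, Ī = 0.0063617 cm⁴.
Centroid: ȳ = ΣA·y / ΣA = 6.1284 cm.
Transfer each piece to the horizontal axis through the centroid using Ī + A·d² with d = y − 6.1284:
  flange: d = -5.5284 cm → contributes +331.38 cm⁴
  web: d = 3.5716 cm → contributes +626.27 cm⁴
  hole: d = 3.5716 cm → contributes −3.6131 cm⁴
Total I = 954.04 cm⁴.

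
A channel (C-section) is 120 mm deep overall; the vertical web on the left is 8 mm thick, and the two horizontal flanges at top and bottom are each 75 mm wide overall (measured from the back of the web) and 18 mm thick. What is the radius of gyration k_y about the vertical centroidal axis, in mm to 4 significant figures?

k_y ≈ 23.57 mm

Split into non-overlapping primitives; take the origin at the lower-left of the bounding box.
Web: 8 × 120, A = 960 mm², x = 4 mm, Ī = 5 120 mm⁴.
Top flange (beyond web): 67 × 18, A = 1 206 mm², x = 41.5 mm, Ī = 451 145 mm⁴.
Bottom flange (beyond web): 67 × 18, A = 1 206 mm², x = 41.5 mm, Ī = 451 145 mm⁴.
Centroid: x̄ = ΣA·x / ΣA = 30.8238 mm.
Transfer each piece to the vertical centroidal axis using Ī + A·d² with d = x − 30.8238:
  web: d = -26.8238 mm → contributes +695 858 mm⁴
  top flange (beyond web): d = 10.6762 mm → contributes +588 605 mm⁴
  bottom flange (beyond web): d = 10.6762 mm → contributes +588 605 mm⁴
Total I = 1 873 067 mm⁴.
Radius of gyration: k = √(I/A) = √(1 873 067 / 3 372) = 23.5686 mm.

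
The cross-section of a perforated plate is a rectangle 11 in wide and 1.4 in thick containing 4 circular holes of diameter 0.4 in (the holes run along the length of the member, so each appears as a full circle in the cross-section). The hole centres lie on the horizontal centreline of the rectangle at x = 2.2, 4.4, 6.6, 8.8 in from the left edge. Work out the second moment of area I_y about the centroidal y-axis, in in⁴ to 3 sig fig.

I_y ≈ 152 in⁴

Decompose the section into non-overlapping parts with the origin at the bottom-left of its bounding rectangle.
Plate: 11 × 1.4, A = 15.4 in², x = 5.5 in, Ī = 155.28 in⁴.
Hole 1 (subtracted): ⌀0.4, A = 0.12566 in², x = 2.2 in, Ī = 0.0012566 in⁴.
Hole 2 (subtracted): ⌀0.4, A = 0.12566 in², x = 4.4 in, Ī = 0.0012566 in⁴.
Hole 3 (subtracted): ⌀0.4, A = 0.12566 in², x = 6.6 in, Ī = 0.0012566 in⁴.
Hole 4 (subtracted): ⌀0.4, A = 0.12566 in², x = 8.8 in, Ī = 0.0012566 in⁴.
By symmetry the centroid is at mid-width, x̄ = 5.5 in.
Transfer each piece to the centroidal y-axis using Ī + A·d² with d = x − 5.5:
  plate: d = 0 in → contributes +155.28 in⁴
  hole 1: d = -3.3 in → contributes −1.3697 in⁴
  hole 2: d = -1.1 in → contributes −0.15331 in⁴
  hole 3: d = 1.1 in → contributes −0.15331 in⁴
  hole 4: d = 3.3 in → contributes −1.3697 in⁴
Total I = 152.24 in⁴.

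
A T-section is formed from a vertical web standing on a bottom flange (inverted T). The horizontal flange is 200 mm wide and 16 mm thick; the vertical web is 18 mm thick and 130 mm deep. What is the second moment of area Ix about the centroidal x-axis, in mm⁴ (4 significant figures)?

Ix ≈ 1.057 × 10⁷ mm⁴

Decompose the section into non-overlapping parts with the origin at the bottom-left of its bounding rectangle.
Flange: 200 × 16, A = 3 200 mm², y = 8 mm, Ī = 68266.7 mm⁴.
Web: 18 × 130, A = 2 340 mm², y = 81 mm, Ī = 3 295 500 mm⁴.
Centroid: ȳ = ΣA·y / ΣA = 38.8339 mm.
Transfer each piece to the centroidal x-axis using Ī + A·d² with d = y − 38.8339:
  flange: d = -30.8339 mm → contributes +3 110 608 mm⁴
  web: d = 42.1661 mm → contributes +7 455 966 mm⁴
Total I = 10 566 574 mm⁴.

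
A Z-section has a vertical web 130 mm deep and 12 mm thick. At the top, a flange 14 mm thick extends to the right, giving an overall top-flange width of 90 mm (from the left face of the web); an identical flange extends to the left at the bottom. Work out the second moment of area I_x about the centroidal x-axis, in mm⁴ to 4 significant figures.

Break the section into simple shapes (no overlaps), measuring from the bottom-left corner of the bounding box.
Web: 12 × 130, A = 1 560 mm², y = 65 mm, Ī = 2 197 000 mm⁴.
Top flange (beyond web): 78 × 14, A = 1 092 mm², y = 123 mm, Ī = 17 836 mm⁴.
Bottom flange (beyond web): 78 × 14, A = 1 092 mm², y = 7 mm, Ī = 17 836 mm⁴.
Centroid: ȳ = ΣA·y / ΣA = 65 mm.
Transfer each piece to the centroidal x-axis using Ī + A·d² with d = y − 65:
  web: d = 0 mm → contributes +2 197 000 mm⁴
  top flange (beyond web): d = 58 mm → contributes +3 691 324 mm⁴
  bottom flange (beyond web): d = -58 mm → contributes +3 691 324 mm⁴
Total I = 9 579 648 mm⁴.

I_x ≈ 9.580 × 10⁶ mm⁴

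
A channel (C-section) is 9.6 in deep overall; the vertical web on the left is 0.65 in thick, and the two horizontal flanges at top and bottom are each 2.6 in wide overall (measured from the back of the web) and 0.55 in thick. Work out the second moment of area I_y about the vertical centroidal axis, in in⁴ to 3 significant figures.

Split into non-overlapping primitives; take the origin at the lower-left of the bounding box.
Web: 0.65 × 9.6, A = 6.24 in², x = 0.325 in, Ī = 0.2197 in⁴.
Top flange (beyond web): 1.95 × 0.55, A = 1.0725 in², x = 1.625 in, Ī = 0.33985 in⁴.
Bottom flange (beyond web): 1.95 × 0.55, A = 1.0725 in², x = 1.625 in, Ī = 0.33985 in⁴.
Centroid: x̄ = ΣA·x / ΣA = 0.65756 in.
Transfer each piece to the vertical centroidal axis using Ī + A·d² with d = x − 0.65756:
  web: d = -0.33256 in → contributes +0.90981 in⁴
  top flange (beyond web): d = 0.96744 in → contributes +1.3436 in⁴
  bottom flange (beyond web): d = 0.96744 in → contributes +1.3436 in⁴
Total I = 3.5971 in⁴.

I_y ≈ 3.60 in⁴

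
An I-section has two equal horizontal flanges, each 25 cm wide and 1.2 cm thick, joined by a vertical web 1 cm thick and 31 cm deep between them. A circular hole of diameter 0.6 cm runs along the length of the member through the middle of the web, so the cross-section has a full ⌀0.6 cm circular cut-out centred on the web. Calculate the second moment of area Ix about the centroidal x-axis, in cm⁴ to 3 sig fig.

Decompose the section into non-overlapping parts with the origin at the bottom-left of its bounding rectangle.
Bottom flange: 25 × 1.2, A = 30 cm², y = 0.6 cm, Ī = 3.6 cm⁴.
Web: 1 × 31, A = 31 cm², y = 16.7 cm, Ī = 2482.6 cm⁴.
Top flange: 25 × 1.2, A = 30 cm², y = 32.8 cm, Ī = 3.6 cm⁴.
Hole (subtracted): ⌀0.6, A = 0.28274 cm², y = 16.7 cm, Ī = 0.0063617 cm⁴.
By symmetry the centroid is at mid-height, ȳ = 16.7 cm.
Transfer each piece to the centroidal x-axis using Ī + A·d² with d = y − 16.7:
  bottom flange: d = -16.1 cm → contributes +7779.9 cm⁴
  web: d = 0 cm → contributes +2482.6 cm⁴
  top flange: d = 16.1 cm → contributes +7779.9 cm⁴
  hole: d = 0 cm → contributes −0.0063617 cm⁴
Total I = 18 042 cm⁴.

Ix ≈ 1.80 × 10⁴ cm⁴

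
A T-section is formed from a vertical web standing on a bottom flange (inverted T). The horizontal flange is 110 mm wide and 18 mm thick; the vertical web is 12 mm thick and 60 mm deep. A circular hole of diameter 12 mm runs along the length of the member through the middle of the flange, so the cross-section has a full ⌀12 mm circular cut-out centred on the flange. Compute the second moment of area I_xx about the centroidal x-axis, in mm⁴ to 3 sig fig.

I_xx ≈ 1.06 × 10⁶ mm⁴

Decompose the section into non-overlapping parts with the origin at the bottom-left of its bounding rectangle.
Flange: 110 × 18, A = 1 980 mm², y = 9 mm, Ī = 53 460 mm⁴.
Web: 12 × 60, A = 720 mm², y = 48 mm, Ī = 216 000 mm⁴.
Hole (subtracted): ⌀12, A = 113.1 mm², y = 9 mm, Ī = 1017.9 mm⁴.
Centroid: ȳ = ΣA·y / ΣA = 19.855 mm.
Transfer each piece to the centroidal x-axis using Ī + A·d² with d = y − 19.855:
  flange: d = -10.855 mm → contributes +286 752 mm⁴
  web: d = 28.145 mm → contributes +786 355 mm⁴
  hole: d = -10.855 mm → contributes −14 343 mm⁴
Total I = 1 058 763 mm⁴.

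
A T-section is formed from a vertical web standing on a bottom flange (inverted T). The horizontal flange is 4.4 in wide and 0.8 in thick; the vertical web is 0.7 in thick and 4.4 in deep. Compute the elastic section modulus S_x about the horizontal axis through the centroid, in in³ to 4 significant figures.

S_x ≈ 4.534 in³

Treat the section as a set of non-overlapping primitives; coordinates are from the bounding-box lower-left.
Flange: 4.4 × 0.8, A = 3.52 in², y = 0.4 in, Ī = 0.187733 in⁴.
Web: 0.7 × 4.4, A = 3.08 in², y = 3 in, Ī = 4.96907 in⁴.
Centroid: ȳ = ΣA·y / ΣA = 1.61333 in.
Transfer each piece to the horizontal axis through the centroid using Ī + A·d² with d = y − 1.61333:
  flange: d = -1.21333 in → contributes +5.3698 in⁴
  web: d = 1.38667 in → contributes +10.8914 in⁴
Total I = 16.2612 in⁴.
Extreme fibre distance c = 3.58667 in; S = I/c = 4.5338 in³.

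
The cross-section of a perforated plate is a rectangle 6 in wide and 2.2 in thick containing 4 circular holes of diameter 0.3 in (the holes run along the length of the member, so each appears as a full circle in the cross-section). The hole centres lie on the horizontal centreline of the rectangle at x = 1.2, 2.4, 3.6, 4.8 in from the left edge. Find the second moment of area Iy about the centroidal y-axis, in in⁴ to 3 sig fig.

Iy ≈ 39.1 in⁴

Split into non-overlapping primitives; take the origin at the lower-left of the bounding box.
Plate: 6 × 2.2, A = 13.2 in², x = 3 in, Ī = 39.6 in⁴.
Hole 1 (subtracted): ⌀0.3, A = 0.070686 in², x = 1.2 in, Ī = 0.00039761 in⁴.
Hole 2 (subtracted): ⌀0.3, A = 0.070686 in², x = 2.4 in, Ī = 0.00039761 in⁴.
Hole 3 (subtracted): ⌀0.3, A = 0.070686 in², x = 3.6 in, Ī = 0.00039761 in⁴.
Hole 4 (subtracted): ⌀0.3, A = 0.070686 in², x = 4.8 in, Ī = 0.00039761 in⁴.
By symmetry the centroid is at mid-width, x̄ = 3 in.
Transfer each piece to the centroidal y-axis using Ī + A·d² with d = x − 3:
  plate: d = 0 in → contributes +39.6 in⁴
  hole 1: d = -1.8 in → contributes −0.22942 in⁴
  hole 2: d = -0.6 in → contributes −0.025845 in⁴
  hole 3: d = 0.6 in → contributes −0.025845 in⁴
  hole 4: d = 1.8 in → contributes −0.22942 in⁴
Total I = 39.089 in⁴.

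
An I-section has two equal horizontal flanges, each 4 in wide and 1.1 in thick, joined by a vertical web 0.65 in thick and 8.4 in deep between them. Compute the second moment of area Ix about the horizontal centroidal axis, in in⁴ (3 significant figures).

Decompose the section into non-overlapping parts with the origin at the bottom-left of its bounding rectangle.
Bottom flange: 4 × 1.1, A = 4.4 in², y = 0.55 in, Ī = 0.44367 in⁴.
Web: 0.65 × 8.4, A = 5.46 in², y = 5.3 in, Ī = 32.105 in⁴.
Top flange: 4 × 1.1, A = 4.4 in², y = 10.05 in, Ī = 0.44367 in⁴.
By symmetry the centroid is at mid-height, ȳ = 5.3 in.
Transfer each piece to the horizontal centroidal axis using Ī + A·d² with d = y − 5.3:
  bottom flange: d = -4.75 in → contributes +99.719 in⁴
  web: d = 0 in → contributes +32.105 in⁴
  top flange: d = 4.75 in → contributes +99.719 in⁴
Total I = 231.54 in⁴.

Ix ≈ 232 in⁴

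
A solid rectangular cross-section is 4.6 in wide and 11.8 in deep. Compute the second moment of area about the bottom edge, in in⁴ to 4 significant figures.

I_base ≈ 2519 in⁴

The section: 4.6 × 11.8, A = 54.28 in², y = 5.9 in, Ī = 629.829 in⁴.
Transfer it to a horizontal axis along the bottom face using Ī + A·d² with d = y − 0:
  the section: d = 5.9 in → contributes +2519.32 in⁴
Total I = 2519.32 in⁴.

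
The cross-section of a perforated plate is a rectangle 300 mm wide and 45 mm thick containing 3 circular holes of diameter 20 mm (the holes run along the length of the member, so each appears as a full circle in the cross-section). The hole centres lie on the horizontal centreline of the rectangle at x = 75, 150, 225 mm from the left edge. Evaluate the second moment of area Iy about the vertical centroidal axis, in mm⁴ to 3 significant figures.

Iy ≈ 9.77 × 10⁷ mm⁴

Treat the section as a set of non-overlapping primitives; coordinates are from the bounding-box lower-left.
Plate: 300 × 45, A = 13 500 mm², x = 150 mm, Ī = 101 250 000 mm⁴.
Hole 1 (subtracted): ⌀20, A = 314.16 mm², x = 75 mm, Ī = 7 854 mm⁴.
Hole 2 (subtracted): ⌀20, A = 314.16 mm², x = 150 mm, Ī = 7 854 mm⁴.
Hole 3 (subtracted): ⌀20, A = 314.16 mm², x = 225 mm, Ī = 7 854 mm⁴.
By symmetry the centroid is at mid-width, x̄ = 150 mm.
Transfer each piece to the vertical centroidal axis using Ī + A·d² with d = x − 150:
  plate: d = 0 mm → contributes +101 250 000 mm⁴
  hole 1: d = -75 mm → contributes −1 775 000 mm⁴
  hole 2: d = 0 mm → contributes −7 854 mm⁴
  hole 3: d = 75 mm → contributes −1 775 000 mm⁴
Total I = 97 692 146 mm⁴.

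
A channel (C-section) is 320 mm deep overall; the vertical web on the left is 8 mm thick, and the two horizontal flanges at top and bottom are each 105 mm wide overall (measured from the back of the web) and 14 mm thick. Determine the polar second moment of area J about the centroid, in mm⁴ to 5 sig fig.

J ≈ 9.1244 × 10⁷ mm⁴

Break the section into simple shapes (no overlaps), measuring from the bottom-left corner of the bounding box.
Web: 8 × 320, A = 2 560 mm², y = 160 mm, Ī = 21 845 333 mm⁴.
Top flange (beyond web): 97 × 14, A = 1 358 mm², y = 313 mm, Ī = 22180.67 mm⁴.
Bottom flange (beyond web): 97 × 14, A = 1 358 mm², y = 7 mm, Ī = 22180.67 mm⁴.
By symmetry the centroid is at mid-height, ȳ = 160 mm.
Transfer each piece to the centroidal x-axis using Ī + A·d² with d = y − 160:
  web: d = 0 mm → contributes +21 845 333 mm⁴
  top flange (beyond web): d = 153 mm → contributes +31 811 603 mm⁴
  bottom flange (beyond web): d = -153 mm → contributes +31 811 603 mm⁴
Total I = 85 468 539 mm⁴.
For the y-axis: x̄ = 31.02616 mm.
Repeating about the centroidal y-axis gives I_y = 5 775 539 mm⁴.
Polar second moment: J = I_x + I_y = 91 244 078 mm⁴.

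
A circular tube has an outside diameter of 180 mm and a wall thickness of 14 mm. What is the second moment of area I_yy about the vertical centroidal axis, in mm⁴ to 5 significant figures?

Decompose the section into non-overlapping parts with the origin at the bottom-left of its bounding rectangle.
Outer circle: ⌀180, A = 25446.9 mm², x = 90 mm, Ī = 51 529 974 mm⁴.
Bore (subtracted): ⌀152, A = 18145.84 mm², x = 90 mm, Ī = 26 202 592 mm⁴.
By symmetry the centroid is at mid-width, x̄ = 90 mm.
All pieces are centred on the vertical centroidal axis, so I = ΣĪ (holes subtracted) = 25 327 382 mm⁴.

I_yy ≈ 2.5327 × 10⁷ mm⁴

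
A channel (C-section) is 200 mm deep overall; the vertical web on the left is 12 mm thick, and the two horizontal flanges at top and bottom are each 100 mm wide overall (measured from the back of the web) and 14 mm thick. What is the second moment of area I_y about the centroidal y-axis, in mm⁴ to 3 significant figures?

I_y ≈ 4.66 × 10⁶ mm⁴

Break the section into simple shapes (no overlaps), measuring from the bottom-left corner of the bounding box.
Web: 12 × 200, A = 2 400 mm², x = 6 mm, Ī = 28 800 mm⁴.
Top flange (beyond web): 88 × 14, A = 1 232 mm², x = 56 mm, Ī = 795 051 mm⁴.
Bottom flange (beyond web): 88 × 14, A = 1 232 mm², x = 56 mm, Ī = 795 051 mm⁴.
Centroid: x̄ = ΣA·x / ΣA = 31.329 mm.
Transfer each piece to the centroidal y-axis using Ī + A·d² with d = x − 31.329:
  web: d = -25.329 mm → contributes +1 568 533 mm⁴
  top flange (beyond web): d = 24.671 mm → contributes +1 544 921 mm⁴
  bottom flange (beyond web): d = 24.671 mm → contributes +1 544 921 mm⁴
Total I = 4 658 375 mm⁴.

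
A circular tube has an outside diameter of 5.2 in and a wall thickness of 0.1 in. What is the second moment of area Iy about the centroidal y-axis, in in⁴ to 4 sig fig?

Iy ≈ 5.211 in⁴

Split into non-overlapping primitives; take the origin at the lower-left of the bounding box.
Outer circle: ⌀5.2, A = 21.2372 in², x = 2.6 in, Ī = 35.8908 in⁴.
Bore (subtracted): ⌀5, A = 19.635 in², x = 2.6 in, Ī = 30.6796 in⁴.
By symmetry the centroid is at mid-width, x̄ = 2.6 in.
All pieces are centred on the centroidal y-axis, so I = ΣĪ (holes subtracted) = 5.2112 in⁴.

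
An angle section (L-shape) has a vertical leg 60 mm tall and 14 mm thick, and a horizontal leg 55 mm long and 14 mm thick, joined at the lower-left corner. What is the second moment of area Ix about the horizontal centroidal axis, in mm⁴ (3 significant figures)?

Decompose the section into non-overlapping parts with the origin at the bottom-left of its bounding rectangle.
Vertical leg: 14 × 60, A = 840 mm², y = 30 mm, Ī = 252 000 mm⁴.
Horizontal leg (remainder): 41 × 14, A = 574 mm², y = 7 mm, Ī = 9375.3 mm⁴.
Centroid: ȳ = ΣA·y / ΣA = 20.663 mm.
Transfer each piece to the horizontal centroidal axis using Ī + A·d² with d = y − 20.663:
  vertical leg: d = 9.3366 mm → contributes +325 225 mm⁴
  horizontal leg (remainder): d = -13.663 mm → contributes +116 534 mm⁴
Total I = 441 759 mm⁴.

Ix ≈ 4.42 × 10⁵ mm⁴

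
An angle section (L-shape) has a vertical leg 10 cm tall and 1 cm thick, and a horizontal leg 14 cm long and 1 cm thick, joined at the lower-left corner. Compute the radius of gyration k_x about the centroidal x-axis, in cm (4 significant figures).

k_x ≈ 2.941 cm

Split into non-overlapping primitives; take the origin at the lower-left of the bounding box.
Vertical leg: 1 × 10, A = 10 cm², y = 5 cm, Ī = 83.3333 cm⁴.
Horizontal leg (remainder): 13 × 1, A = 13 cm², y = 0.5 cm, Ī = 1.08333 cm⁴.
Centroid: ȳ = ΣA·y / ΣA = 2.45652 cm.
Transfer each piece to the centroidal x-axis using Ī + A·d² with d = y − 2.45652:
  vertical leg: d = 2.54348 cm → contributes +148.026 cm⁴
  horizontal leg (remainder): d = -1.95652 cm → contributes +50.847 cm⁴
Total I = 198.873 cm⁴.
Radius of gyration: k = √(I/A) = √(198.873 / 23) = 2.94052 cm.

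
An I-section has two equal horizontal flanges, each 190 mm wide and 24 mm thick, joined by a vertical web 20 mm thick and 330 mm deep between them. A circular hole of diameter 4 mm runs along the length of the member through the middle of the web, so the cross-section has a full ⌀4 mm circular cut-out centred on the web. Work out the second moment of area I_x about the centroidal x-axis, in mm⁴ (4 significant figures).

I_x ≈ 3.461 × 10⁸ mm⁴

Break the section into simple shapes (no overlaps), measuring from the bottom-left corner of the bounding box.
Bottom flange: 190 × 24, A = 4 560 mm², y = 12 mm, Ī = 218 880 mm⁴.
Web: 20 × 330, A = 6 600 mm², y = 189 mm, Ī = 59 895 000 mm⁴.
Top flange: 190 × 24, A = 4 560 mm², y = 366 mm, Ī = 218 880 mm⁴.
Hole (subtracted): ⌀4, A = 12.5664 mm², y = 189 mm, Ī = 12.5664 mm⁴.
By symmetry the centroid is at mid-height, ȳ = 189 mm.
Transfer each piece to the centroidal x-axis using Ī + A·d² with d = y − 189:
  bottom flange: d = -177 mm → contributes +143 079 120 mm⁴
  web: d = 0 mm → contributes +59 895 000 mm⁴
  top flange: d = 177 mm → contributes +143 079 120 mm⁴
  hole: d = 0 mm → contributes −12.5664 mm⁴
Total I = 346 053 227 mm⁴.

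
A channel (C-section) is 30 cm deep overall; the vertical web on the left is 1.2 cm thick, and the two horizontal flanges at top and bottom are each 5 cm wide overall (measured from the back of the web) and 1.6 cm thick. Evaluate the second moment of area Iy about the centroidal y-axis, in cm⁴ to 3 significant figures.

Iy ≈ 75.8 cm⁴

Break the section into simple shapes (no overlaps), measuring from the bottom-left corner of the bounding box.
Web: 1.2 × 30, A = 36 cm², x = 0.6 cm, Ī = 4.32 cm⁴.
Top flange (beyond web): 3.8 × 1.6, A = 6.08 cm², x = 3.1 cm, Ī = 7.3163 cm⁴.
Bottom flange (beyond web): 3.8 × 1.6, A = 6.08 cm², x = 3.1 cm, Ī = 7.3163 cm⁴.
Centroid: x̄ = ΣA·x / ΣA = 1.2312 cm.
Transfer each piece to the centroidal y-axis using Ī + A·d² with d = x − 1.2312:
  web: d = -0.63123 cm → contributes +18.664 cm⁴
  top flange (beyond web): d = 1.8688 cm → contributes +28.549 cm⁴
  bottom flange (beyond web): d = 1.8688 cm → contributes +28.549 cm⁴
Total I = 75.763 cm⁴.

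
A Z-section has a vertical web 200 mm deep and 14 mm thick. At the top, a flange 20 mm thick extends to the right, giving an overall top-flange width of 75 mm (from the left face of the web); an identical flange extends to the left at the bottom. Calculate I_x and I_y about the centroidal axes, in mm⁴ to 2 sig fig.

I_x ≈ 2.9 × 10⁷ mm⁴, I_y ≈ 4.2 × 10⁶ mm⁴

Break the section into simple shapes (no overlaps), measuring from the bottom-left corner of the bounding box.
Web: 14 × 200, A = 2 800 mm², y = 100 mm, Ī = 9 333 333 mm⁴.
Top flange (beyond web): 61 × 20, A = 1 220 mm², y = 190 mm, Ī = 40 667 mm⁴.
Bottom flange (beyond web): 61 × 20, A = 1 220 mm², y = 10 mm, Ī = 40 667 mm⁴.
Centroid: ȳ = ΣA·y / ΣA = 100 mm.
Transfer each piece to the centroidal x-axis using Ī + A·d² with d = y − 100:
  web: d = 0 mm → contributes +9 333 333 mm⁴
  top flange (beyond web): d = 90 mm → contributes +9 922 667 mm⁴
  bottom flange (beyond web): d = -90 mm → contributes +9 922 667 mm⁴
Total I = 29 178 667 mm⁴.
For the y-axis: x̄ = 68 mm.
Repeating about the centroidal y-axis gives I_y = 4 233 587 mm⁴.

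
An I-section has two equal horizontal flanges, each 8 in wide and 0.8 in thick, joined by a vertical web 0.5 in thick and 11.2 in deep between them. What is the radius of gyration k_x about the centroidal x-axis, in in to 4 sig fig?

k_x ≈ 5.316 in

Break the section into simple shapes (no overlaps), measuring from the bottom-left corner of the bounding box.
Bottom flange: 8 × 0.8, A = 6.4 in², y = 0.4 in, Ī = 0.341333 in⁴.
Web: 0.5 × 11.2, A = 5.6 in², y = 6.4 in, Ī = 58.5387 in⁴.
Top flange: 8 × 0.8, A = 6.4 in², y = 12.4 in, Ī = 0.341333 in⁴.
By symmetry the centroid is at mid-height, ȳ = 6.4 in.
Transfer each piece to the centroidal x-axis using Ī + A·d² with d = y − 6.4:
  bottom flange: d = -6 in → contributes +230.741 in⁴
  web: d = 0 in → contributes +58.5387 in⁴
  top flange: d = 6 in → contributes +230.741 in⁴
Total I = 520.021 in⁴.
Radius of gyration: k = √(I/A) = √(520.021 / 18.4) = 5.3162 in.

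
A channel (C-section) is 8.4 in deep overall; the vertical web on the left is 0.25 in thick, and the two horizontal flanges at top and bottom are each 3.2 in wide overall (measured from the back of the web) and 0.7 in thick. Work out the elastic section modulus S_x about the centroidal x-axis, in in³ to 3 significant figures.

Decompose the section into non-overlapping parts with the origin at the bottom-left of its bounding rectangle.
Web: 0.25 × 8.4, A = 2.1 in², y = 4.2 in, Ī = 12.348 in⁴.
Top flange (beyond web): 2.95 × 0.7, A = 2.065 in², y = 8.05 in, Ī = 0.084321 in⁴.
Bottom flange (beyond web): 2.95 × 0.7, A = 2.065 in², y = 0.35 in, Ī = 0.084321 in⁴.
By symmetry the centroid is at mid-height, ȳ = 4.2 in.
Transfer each piece to the centroidal x-axis using Ī + A·d² with d = y − 4.2:
  web: d = 0 in → contributes +12.348 in⁴
  top flange (beyond web): d = 3.85 in → contributes +30.693 in⁴
  bottom flange (beyond web): d = -3.85 in → contributes +30.693 in⁴
Total I = 73.734 in⁴.
Extreme fibre distance c = 4.2 in; S = I/c = 17.556 in³.

S_x ≈ 17.6 in³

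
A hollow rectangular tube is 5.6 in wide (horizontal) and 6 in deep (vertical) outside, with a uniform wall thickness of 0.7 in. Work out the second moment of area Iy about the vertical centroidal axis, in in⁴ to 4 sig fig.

Iy ≈ 59.41 in⁴

Treat the section as a set of non-overlapping primitives; coordinates are from the bounding-box lower-left.
Outer rectangle: 5.6 × 6, A = 33.6 in², x = 2.8 in, Ī = 87.808 in⁴.
Inner void (subtracted): 4.2 × 4.6, A = 19.32 in², x = 2.8 in, Ī = 28.4004 in⁴.
By symmetry the centroid is at mid-width, x̄ = 2.8 in.
All pieces are centred on the vertical centroidal axis, so I = ΣĪ (holes subtracted) = 59.4076 in⁴.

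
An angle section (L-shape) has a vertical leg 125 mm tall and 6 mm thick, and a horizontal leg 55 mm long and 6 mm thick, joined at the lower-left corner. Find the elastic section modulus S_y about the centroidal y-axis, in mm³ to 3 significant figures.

Treat the section as a set of non-overlapping primitives; coordinates are from the bounding-box lower-left.
Vertical leg: 6 × 125, A = 750 mm², x = 3 mm, Ī = 2 250 mm⁴.
Horizontal leg (remainder): 49 × 6, A = 294 mm², x = 30.5 mm, Ī = 58 825 mm⁴.
Centroid: x̄ = ΣA·x / ΣA = 10.744 mm.
Transfer each piece to the centroidal y-axis using Ī + A·d² with d = x − 10.744:
  vertical leg: d = -7.7443 mm → contributes +47 230 mm⁴
  horizontal leg (remainder): d = 19.756 mm → contributes +173 570 mm⁴
Total I = 220 800 mm⁴.
Extreme fibre distance c = 44.256 mm; S = I/c = 4989.2 mm³.

S_y ≈ 4990 mm³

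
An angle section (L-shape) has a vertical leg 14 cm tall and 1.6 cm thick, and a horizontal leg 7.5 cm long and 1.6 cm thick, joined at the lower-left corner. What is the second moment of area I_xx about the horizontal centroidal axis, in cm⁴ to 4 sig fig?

Treat the section as a set of non-overlapping primitives; coordinates are from the bounding-box lower-left.
Vertical leg: 1.6 × 14, A = 22.4 cm², y = 7 cm, Ī = 365.867 cm⁴.
Horizontal leg (remainder): 5.9 × 1.6, A = 9.44 cm², y = 0.8 cm, Ī = 2.01387 cm⁴.
Centroid: ȳ = ΣA·y / ΣA = 5.16181 cm.
Transfer each piece to the horizontal centroidal axis using Ī + A·d² with d = y − 5.16181:
  vertical leg: d = 1.83819 cm → contributes +441.555 cm⁴
  horizontal leg (remainder): d = -4.36181 cm → contributes +181.613 cm⁴
Total I = 623.168 cm⁴.

I_xx ≈ 623.2 cm⁴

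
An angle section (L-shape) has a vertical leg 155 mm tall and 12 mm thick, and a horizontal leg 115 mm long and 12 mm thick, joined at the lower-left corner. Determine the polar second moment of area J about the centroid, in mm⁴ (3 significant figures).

Split into non-overlapping primitives; take the origin at the lower-left of the bounding box.
Vertical leg: 12 × 155, A = 1 860 mm², y = 77.5 mm, Ī = 3 723 875 mm⁴.
Horizontal leg (remainder): 103 × 12, A = 1 236 mm², y = 6 mm, Ī = 14 832 mm⁴.
Centroid: ȳ = ΣA·y / ΣA = 48.955 mm.
Transfer each piece to the centroidal x-axis using Ī + A·d² with d = y − 48.955:
  vertical leg: d = 28.545 mm → contributes +5 239 389 mm⁴
  horizontal leg (remainder): d = -42.955 mm → contributes +2 295 460 mm⁴
Total I = 7 534 850 mm⁴.
For the y-axis: x̄ = 28.955 mm.
Repeating about the centroidal y-axis gives I_y = 3 570 130 mm⁴.
Polar second moment: J = I_x + I_y = 11 104 980 mm⁴.

J ≈ 1.11 × 10⁷ mm⁴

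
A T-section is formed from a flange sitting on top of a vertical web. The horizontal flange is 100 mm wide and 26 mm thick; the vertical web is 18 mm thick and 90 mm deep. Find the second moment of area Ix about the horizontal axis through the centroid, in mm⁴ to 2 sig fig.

Split into non-overlapping primitives; take the origin at the lower-left of the bounding box.
Flange: 100 × 26, A = 2 600 mm², y = 103 mm, Ī = 146 467 mm⁴.
Web: 18 × 90, A = 1 620 mm², y = 45 mm, Ī = 1 093 500 mm⁴.
Centroid: ȳ = ΣA·y / ΣA = 80.73 mm.
Transfer each piece to the horizontal axis through the centroid using Ī + A·d² with d = y − 80.73:
  flange: d = 22.27 mm → contributes +1 435 412 mm⁴
  web: d = -35.73 mm → contributes +3 162 178 mm⁴
Total I = 4 597 589 mm⁴.

Ix ≈ 4.6 × 10⁶ mm⁴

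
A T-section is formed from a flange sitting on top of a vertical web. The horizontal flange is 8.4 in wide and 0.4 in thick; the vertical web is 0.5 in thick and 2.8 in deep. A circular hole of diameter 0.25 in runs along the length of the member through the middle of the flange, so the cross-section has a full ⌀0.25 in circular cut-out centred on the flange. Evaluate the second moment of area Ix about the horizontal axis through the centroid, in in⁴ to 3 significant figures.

Treat the section as a set of non-overlapping primitives; coordinates are from the bounding-box lower-left.
Flange: 8.4 × 0.4, A = 3.36 in², y = 3 in, Ī = 0.0448 in⁴.
Web: 0.5 × 2.8, A = 1.4 in², y = 1.4 in, Ī = 0.91467 in⁴.
Hole (subtracted): ⌀0.25, A = 0.049087 in², y = 3 in, Ī = 0.00019175 in⁴.
Centroid: ȳ = ΣA·y / ΣA = 2.5245 in.
Transfer each piece to the horizontal axis through the centroid using Ī + A·d² with d = y − 2.5245:
  flange: d = 0.47549 in → contributes +0.80447 in⁴
  web: d = -1.1245 in → contributes +2.685 in⁴
  hole: d = 0.47549 in → contributes −0.01129 in⁴
Total I = 3.4782 in⁴.

Ix ≈ 3.48 in⁴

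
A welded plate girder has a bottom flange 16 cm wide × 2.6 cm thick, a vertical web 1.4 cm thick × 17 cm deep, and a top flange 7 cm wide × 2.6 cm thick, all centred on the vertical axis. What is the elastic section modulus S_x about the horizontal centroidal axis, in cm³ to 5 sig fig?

Treat the section as a set of non-overlapping primitives; coordinates are from the bounding-box lower-left.
Bottom plate: 16 × 2.6, A = 41.6 cm², y = 1.3 cm, Ī = 23.43467 cm⁴.
Web plate: 1.4 × 17, A = 23.8 cm², y = 11.1 cm, Ī = 573.1833 cm⁴.
Top plate: 7 × 2.6, A = 18.2 cm², y = 20.9 cm, Ī = 10.25267 cm⁴.
Centroid: ȳ = ΣA·y / ΣA = 8.356938 cm.
Transfer each piece to the horizontal centroidal axis using Ī + A·d² with d = y − 8.356938:
  bottom plate: d = -7.056938 cm → contributes +2095.13 cm⁴
  web plate: d = 2.743062 cm → contributes +752.2638 cm⁴
  top plate: d = 12.54306 cm → contributes +2873.63 cm⁴
Total I = 5721.024 cm⁴.
Extreme fibre distance c = 13.84306 cm; S = I/c = 413.2773 cm³.

S_x ≈ 413.28 cm³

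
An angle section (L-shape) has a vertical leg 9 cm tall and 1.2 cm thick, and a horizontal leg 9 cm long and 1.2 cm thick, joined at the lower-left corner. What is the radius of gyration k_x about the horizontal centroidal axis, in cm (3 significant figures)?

Decompose the section into non-overlapping parts with the origin at the bottom-left of its bounding rectangle.
Vertical leg: 1.2 × 9, A = 10.8 cm², y = 4.5 cm, Ī = 72.9 cm⁴.
Horizontal leg (remainder): 7.8 × 1.2, A = 9.36 cm², y = 0.6 cm, Ī = 1.1232 cm⁴.
Centroid: ȳ = ΣA·y / ΣA = 2.6893 cm.
Transfer each piece to the horizontal centroidal axis using Ī + A·d² with d = y − 2.6893:
  vertical leg: d = 1.8107 cm → contributes +108.31 cm⁴
  horizontal leg (remainder): d = -2.0893 cm → contributes +41.981 cm⁴
Total I = 150.29 cm⁴.
Radius of gyration: k = √(I/A) = √(150.29 / 20.16) = 2.7304 cm.

k_x ≈ 2.73 cm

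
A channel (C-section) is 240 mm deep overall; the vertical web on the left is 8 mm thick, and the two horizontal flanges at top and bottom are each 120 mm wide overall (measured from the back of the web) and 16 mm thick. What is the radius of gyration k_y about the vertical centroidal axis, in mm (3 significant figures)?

k_y ≈ 38.7 mm

Treat the section as a set of non-overlapping primitives; coordinates are from the bounding-box lower-left.
Web: 8 × 240, A = 1 920 mm², x = 4 mm, Ī = 10 240 mm⁴.
Top flange (beyond web): 112 × 16, A = 1 792 mm², x = 64 mm, Ī = 1 873 237 mm⁴.
Bottom flange (beyond web): 112 × 16, A = 1 792 mm², x = 64 mm, Ī = 1 873 237 mm⁴.
Centroid: x̄ = ΣA·x / ΣA = 43.07 mm.
Transfer each piece to the vertical centroidal axis using Ī + A·d² with d = x − 43.07:
  web: d = -39.07 mm → contributes +2 941 018 mm⁴
  top flange (beyond web): d = 20.93 mm → contributes +2 658 267 mm⁴
  bottom flange (beyond web): d = 20.93 mm → contributes +2 658 267 mm⁴
Total I = 8 257 552 mm⁴.
Radius of gyration: k = √(I/A) = √(8 257 552 / 5 504) = 38.733 mm.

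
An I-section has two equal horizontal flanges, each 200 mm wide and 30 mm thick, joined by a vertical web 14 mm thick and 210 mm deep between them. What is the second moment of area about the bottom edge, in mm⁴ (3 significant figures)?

I_base ≈ 4.57 × 10⁸ mm⁴

Break the section into simple shapes (no overlaps), measuring from the bottom-left corner of the bounding box.
Bottom flange: 200 × 30, A = 6 000 mm², y = 15 mm, Ī = 450 000 mm⁴.
Web: 14 × 210, A = 2 940 mm², y = 135 mm, Ī = 10 804 500 mm⁴.
Top flange: 200 × 30, A = 6 000 mm², y = 255 mm, Ī = 450 000 mm⁴.
Transfer each piece to the base of the section using Ī + A·d² with d = y − 0:
  bottom flange: d = 15 mm → contributes +1 800 000 mm⁴
  web: d = 135 mm → contributes +64 386 000 mm⁴
  top flange: d = 255 mm → contributes +390 600 000 mm⁴
Total I = 456 786 000 mm⁴.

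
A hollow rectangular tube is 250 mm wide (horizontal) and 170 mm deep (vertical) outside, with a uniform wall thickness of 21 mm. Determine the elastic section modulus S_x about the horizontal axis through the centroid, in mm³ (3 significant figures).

Treat the section as a set of non-overlapping primitives; coordinates are from the bounding-box lower-left.
Outer rectangle: 250 × 170, A = 42 500 mm², y = 85 mm, Ī = 102 354 167 mm⁴.
Inner void (subtracted): 208 × 128, A = 26 624 mm², y = 85 mm, Ī = 36 350 635 mm⁴.
By symmetry the centroid is at mid-height, ȳ = 85 mm.
All pieces are centred on the horizontal axis through the centroid, so I = ΣĪ (holes subtracted) = 66 003 532 mm⁴.
Extreme fibre distance c = 85 mm; S = I/c = 776 512 mm³.

S_x ≈ 7.77 × 10⁵ mm³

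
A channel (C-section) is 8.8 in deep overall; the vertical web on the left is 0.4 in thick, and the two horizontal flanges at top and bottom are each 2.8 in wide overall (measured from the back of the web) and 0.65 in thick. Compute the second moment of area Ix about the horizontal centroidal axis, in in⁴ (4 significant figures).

Decompose the section into non-overlapping parts with the origin at the bottom-left of its bounding rectangle.
Web: 0.4 × 8.8, A = 3.52 in², y = 4.4 in, Ī = 22.7157 in⁴.
Top flange (beyond web): 2.4 × 0.65, A = 1.56 in², y = 8.475 in, Ī = 0.054925 in⁴.
Bottom flange (beyond web): 2.4 × 0.65, A = 1.56 in², y = 0.325 in, Ī = 0.054925 in⁴.
By symmetry the centroid is at mid-height, ȳ = 4.4 in.
Transfer each piece to the horizontal centroidal axis using Ī + A·d² with d = y − 4.4:
  web: d = 0 in → contributes +22.7157 in⁴
  top flange (beyond web): d = 4.075 in → contributes +25.9597 in⁴
  bottom flange (beyond web): d = -4.075 in → contributes +25.9597 in⁴
Total I = 74.6351 in⁴.

Ix ≈ 74.64 in⁴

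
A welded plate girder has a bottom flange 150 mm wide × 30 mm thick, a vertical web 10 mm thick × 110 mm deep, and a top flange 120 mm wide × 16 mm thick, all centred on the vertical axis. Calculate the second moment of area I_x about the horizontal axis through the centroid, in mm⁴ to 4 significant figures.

I_x ≈ 2.615 × 10⁷ mm⁴

Split into non-overlapping primitives; take the origin at the lower-left of the bounding box.
Bottom plate: 150 × 30, A = 4 500 mm², y = 15 mm, Ī = 337 500 mm⁴.
Web plate: 10 × 110, A = 1 100 mm², y = 85 mm, Ī = 1 109 167 mm⁴.
Top plate: 120 × 16, A = 1 920 mm², y = 148 mm, Ī = 40 960 mm⁴.
Centroid: ȳ = ΣA·y / ΣA = 59.1968 mm.
Transfer each piece to the horizontal axis through the centroid using Ī + A·d² with d = y − 59.1968:
  bottom plate: d = -44.1968 mm → contributes +9 127 610 mm⁴
  web plate: d = 25.8032 mm → contributes +1 841 552 mm⁴
  top plate: d = 88.8032 mm → contributes +15 182 093 mm⁴
Total I = 26 151 255 mm⁴.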